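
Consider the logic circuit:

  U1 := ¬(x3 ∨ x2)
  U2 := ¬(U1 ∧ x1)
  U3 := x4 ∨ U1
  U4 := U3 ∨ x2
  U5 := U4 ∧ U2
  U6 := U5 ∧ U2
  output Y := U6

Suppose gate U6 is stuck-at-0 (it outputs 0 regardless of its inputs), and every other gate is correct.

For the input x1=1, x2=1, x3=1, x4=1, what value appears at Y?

0

Propagate with U6 forced: U1=0, U2=1, U3=1, U4=1, U5=1, U6=0 [stuck-at-0].
So Y = 0. (Without the fault it would be 1.)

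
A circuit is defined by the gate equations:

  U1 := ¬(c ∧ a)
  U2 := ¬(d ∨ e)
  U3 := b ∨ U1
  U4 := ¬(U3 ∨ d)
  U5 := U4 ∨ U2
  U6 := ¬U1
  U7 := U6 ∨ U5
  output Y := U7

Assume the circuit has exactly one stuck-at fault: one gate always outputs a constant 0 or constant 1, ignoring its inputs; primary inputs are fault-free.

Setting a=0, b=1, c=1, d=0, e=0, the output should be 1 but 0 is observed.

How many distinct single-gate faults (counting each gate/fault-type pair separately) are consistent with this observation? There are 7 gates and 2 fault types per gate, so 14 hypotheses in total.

Fault-free: U1=1, U2=1, U3=1, U4=0, U5=1, U6=0, U7=1 → 1. Observed 0.
  U1 stuck-at-0: output 1 ✗
  U1 stuck-at-1: output 1 ✗
  U2 stuck-at-0: output 0 ✓
  U2 stuck-at-1: output 1 ✗
  U3 stuck-at-0: output 1 ✗
  U3 stuck-at-1: output 1 ✗
  U4 stuck-at-0: output 1 ✗
  U4 stuck-at-1: output 1 ✗
  U5 stuck-at-0: output 0 ✓
  U5 stuck-at-1: output 1 ✗
  U6 stuck-at-0: output 1 ✗
  U6 stuck-at-1: output 1 ✗
  U7 stuck-at-0: output 0 ✓
  U7 stuck-at-1: output 1 ✗
Consistent faults: {U2 stuck-at-0, U5 stuck-at-0, U7 stuck-at-0} — 3 in all.

3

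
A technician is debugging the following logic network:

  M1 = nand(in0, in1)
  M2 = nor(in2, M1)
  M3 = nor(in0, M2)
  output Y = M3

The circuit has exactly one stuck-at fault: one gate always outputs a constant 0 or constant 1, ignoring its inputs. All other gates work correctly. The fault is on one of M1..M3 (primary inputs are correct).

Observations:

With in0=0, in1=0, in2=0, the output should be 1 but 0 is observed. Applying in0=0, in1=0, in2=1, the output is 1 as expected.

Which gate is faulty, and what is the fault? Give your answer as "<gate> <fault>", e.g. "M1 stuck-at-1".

M1 stuck-at-0

Fault-free values for test 1 (in0=0, in1=0, in2=0): M1=1, M2=0, M3=1, giving Y=1. Observed 0.
Test 1: faults giving observed 0 are {M1 stuck-at-0, M2 stuck-at-1, M3 stuck-at-0}.
Test 2 (in0=0, in1=0, in2=1): fault-free M1=1, M2=0, M3=1 → 1; observed 1. Eliminates M2 stuck-at-1, M3 stuck-at-0.
Only M1 stuck-at-0 is consistent with every test.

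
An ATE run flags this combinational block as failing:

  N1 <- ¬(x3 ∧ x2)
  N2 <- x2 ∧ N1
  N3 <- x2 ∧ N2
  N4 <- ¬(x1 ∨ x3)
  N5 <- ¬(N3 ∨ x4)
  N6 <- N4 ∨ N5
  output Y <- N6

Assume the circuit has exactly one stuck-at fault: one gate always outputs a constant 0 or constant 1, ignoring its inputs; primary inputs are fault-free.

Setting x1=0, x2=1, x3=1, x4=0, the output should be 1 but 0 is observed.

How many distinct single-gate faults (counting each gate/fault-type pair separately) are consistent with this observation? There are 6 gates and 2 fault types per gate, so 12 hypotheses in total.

5

Fault-free: N1=0, N2=0, N3=0, N4=0, N5=1, N6=1 → 1. Observed 0.
  N1 stuck-at-0: output 1 ✗
  N1 stuck-at-1: output 0 ✓
  N2 stuck-at-0: output 1 ✗
  N2 stuck-at-1: output 0 ✓
  N3 stuck-at-0: output 1 ✗
  N3 stuck-at-1: output 0 ✓
  N4 stuck-at-0: output 1 ✗
  N4 stuck-at-1: output 1 ✗
  N5 stuck-at-0: output 0 ✓
  N5 stuck-at-1: output 1 ✗
  N6 stuck-at-0: output 0 ✓
  N6 stuck-at-1: output 1 ✗
Consistent faults: {N1 stuck-at-1, N2 stuck-at-1, N3 stuck-at-1, N5 stuck-at-0, N6 stuck-at-0} — 5 in all.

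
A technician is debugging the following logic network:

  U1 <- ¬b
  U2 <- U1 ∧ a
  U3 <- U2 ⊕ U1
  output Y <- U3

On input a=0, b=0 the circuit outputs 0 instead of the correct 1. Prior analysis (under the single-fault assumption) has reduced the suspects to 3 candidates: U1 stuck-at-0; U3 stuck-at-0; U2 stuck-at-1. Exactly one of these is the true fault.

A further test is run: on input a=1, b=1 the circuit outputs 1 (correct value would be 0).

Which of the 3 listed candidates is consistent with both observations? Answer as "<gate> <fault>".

Evaluate each candidate on input a=1, b=1:
  U1 stuck-at-0: U1=0 [stuck-at-0], U2=0, U3=0 → 0 — eliminated
  U3 stuck-at-0: U1=0, U2=0, U3=0 [stuck-at-0] → 0 — eliminated
  U2 stuck-at-1: U1=0, U2=1 [stuck-at-1], U3=1 → 1 — matches
Only U2 stuck-at-1 reproduces the observed 1.

U2 stuck-at-1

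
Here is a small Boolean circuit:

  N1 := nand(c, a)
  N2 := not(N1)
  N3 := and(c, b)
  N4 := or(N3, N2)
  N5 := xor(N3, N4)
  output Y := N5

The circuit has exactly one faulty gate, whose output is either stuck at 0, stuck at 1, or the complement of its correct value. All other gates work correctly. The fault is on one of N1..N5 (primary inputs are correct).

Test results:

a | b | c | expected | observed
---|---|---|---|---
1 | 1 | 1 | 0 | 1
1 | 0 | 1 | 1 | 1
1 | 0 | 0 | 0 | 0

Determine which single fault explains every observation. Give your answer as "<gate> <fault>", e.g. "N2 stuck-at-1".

N3 stuck-at-0

Fault-free values for test 1 (a=1, b=1, c=1): N1=0, N2=1, N3=1, N4=1, N5=0, giving Y=0. Observed 1.
Test 1: faults giving observed 1 are {N3 stuck-at-0, N3 inverted output, N4 stuck-at-0, N4 inverted output, N5 stuck-at-1, N5 inverted output}.
Test 2 (a=1, b=0, c=1): fault-free N1=0, N2=1, N3=0, N4=1, N5=1 → 1; observed 1. Eliminates N3 inverted output, N4 stuck-at-0, N4 inverted output, N5 inverted output.
Test 3 (a=1, b=0, c=0): fault-free N1=1, N2=0, N3=0, N4=0, N5=0 → 0; observed 0. Eliminates N5 stuck-at-1.
Only N3 stuck-at-0 is consistent with every test.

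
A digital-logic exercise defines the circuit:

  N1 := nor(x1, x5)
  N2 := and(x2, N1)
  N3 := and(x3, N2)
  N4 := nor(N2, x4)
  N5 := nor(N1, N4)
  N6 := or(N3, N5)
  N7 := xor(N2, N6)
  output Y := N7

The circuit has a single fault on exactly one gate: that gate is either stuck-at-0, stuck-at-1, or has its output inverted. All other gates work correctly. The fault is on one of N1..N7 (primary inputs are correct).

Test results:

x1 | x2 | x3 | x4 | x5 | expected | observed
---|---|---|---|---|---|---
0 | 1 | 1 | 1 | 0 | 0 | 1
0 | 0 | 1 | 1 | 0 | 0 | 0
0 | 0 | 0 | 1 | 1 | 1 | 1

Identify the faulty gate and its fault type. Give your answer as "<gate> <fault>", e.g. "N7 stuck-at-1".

Fault-free values for test 1 (x1=0, x2=1, x3=1, x4=1, x5=0): N1=1, N2=1, N3=1, N4=0, N5=0, N6=1, N7=0, giving Y=0. Observed 1.
Test 1: faults giving observed 1 are {N1 stuck-at-0, N1 inverted output, N3 stuck-at-0, N3 inverted output, N6 stuck-at-0, N6 inverted output, N7 stuck-at-1, N7 inverted output}.
Test 2 (x1=0, x2=0, x3=1, x4=1, x5=0): fault-free N1=1, N2=0, N3=0, N4=0, N5=0, N6=0, N7=0 → 0; observed 0. Eliminates N1 stuck-at-0, N1 inverted output, N3 inverted output, N6 inverted output, N7 stuck-at-1, N7 inverted output.
Test 3 (x1=0, x2=0, x3=0, x4=1, x5=1): fault-free N1=0, N2=0, N3=0, N4=0, N5=1, N6=1, N7=1 → 1; observed 1. Eliminates N6 stuck-at-0.
Only N3 stuck-at-0 is consistent with every test.

N3 stuck-at-0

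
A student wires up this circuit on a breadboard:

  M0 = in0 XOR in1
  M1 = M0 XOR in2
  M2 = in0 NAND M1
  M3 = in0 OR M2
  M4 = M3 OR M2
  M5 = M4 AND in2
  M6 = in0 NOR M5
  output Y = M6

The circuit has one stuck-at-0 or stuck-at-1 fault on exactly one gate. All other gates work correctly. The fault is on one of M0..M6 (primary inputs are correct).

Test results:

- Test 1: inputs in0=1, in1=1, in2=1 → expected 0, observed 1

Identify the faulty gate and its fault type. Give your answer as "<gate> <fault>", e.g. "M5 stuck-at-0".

Fault-free values for test 1 (in0=1, in1=1, in2=1): M0=0, M1=1, M2=0, M3=1, M4=1, M5=1, M6=0, giving Y=0. Observed 1.
Test 1: faults giving observed 1 are {M6 stuck-at-1}.
Only M6 stuck-at-1 is consistent with every test.

M6 stuck-at-1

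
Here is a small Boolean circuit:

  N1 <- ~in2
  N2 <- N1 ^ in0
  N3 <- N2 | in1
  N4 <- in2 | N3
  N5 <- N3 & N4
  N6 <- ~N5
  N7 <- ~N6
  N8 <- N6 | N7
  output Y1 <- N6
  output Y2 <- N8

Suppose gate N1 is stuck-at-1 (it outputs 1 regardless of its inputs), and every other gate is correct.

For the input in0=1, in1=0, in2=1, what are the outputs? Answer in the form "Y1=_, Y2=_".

Y1=1, Y2=1

Propagate with N1 forced: N1=1 [stuck-at-1], N2=0, N3=0, N4=1, N5=0, N6=1, N7=0, N8=1.
So the outputs are Y1=1, Y2=1. (Without the fault they would be Y1=0, Y2=1.)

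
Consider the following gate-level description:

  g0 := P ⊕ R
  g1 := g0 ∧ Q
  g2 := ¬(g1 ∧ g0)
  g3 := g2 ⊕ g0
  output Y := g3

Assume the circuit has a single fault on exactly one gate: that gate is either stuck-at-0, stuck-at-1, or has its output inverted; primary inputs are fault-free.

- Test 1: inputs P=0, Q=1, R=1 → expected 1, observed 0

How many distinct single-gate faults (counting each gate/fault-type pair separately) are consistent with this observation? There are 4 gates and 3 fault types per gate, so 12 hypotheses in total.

Fault-free: g0=1, g1=1, g2=0, g3=1 → 1. Observed 0.
  g0 stuck-at-0: output 1 ✗
  g0 stuck-at-1: output 1 ✗
  g0 inverted output: output 1 ✗
  g1 stuck-at-0: output 0 ✓
  g1 stuck-at-1: output 1 ✗
  g1 inverted output: output 0 ✓
  g2 stuck-at-0: output 1 ✗
  g2 stuck-at-1: output 0 ✓
  g2 inverted output: output 0 ✓
  g3 stuck-at-0: output 0 ✓
  g3 stuck-at-1: output 1 ✗
  g3 inverted output: output 0 ✓
Consistent faults: {g1 stuck-at-0, g1 inverted output, g2 stuck-at-1, g2 inverted output, g3 stuck-at-0, g3 inverted output} — 6 in all.

6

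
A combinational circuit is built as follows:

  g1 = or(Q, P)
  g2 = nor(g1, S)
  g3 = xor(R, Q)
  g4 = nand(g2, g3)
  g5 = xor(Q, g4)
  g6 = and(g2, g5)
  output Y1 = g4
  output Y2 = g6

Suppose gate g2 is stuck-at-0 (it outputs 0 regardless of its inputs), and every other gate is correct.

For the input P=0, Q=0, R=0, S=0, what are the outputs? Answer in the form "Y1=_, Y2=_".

Y1=1, Y2=0

Propagate with g2 forced: g1=0, g2=0 [stuck-at-0], g3=0, g4=1, g5=1, g6=0.
So the outputs are Y1=1, Y2=0. (Without the fault they would be Y1=1, Y2=1.)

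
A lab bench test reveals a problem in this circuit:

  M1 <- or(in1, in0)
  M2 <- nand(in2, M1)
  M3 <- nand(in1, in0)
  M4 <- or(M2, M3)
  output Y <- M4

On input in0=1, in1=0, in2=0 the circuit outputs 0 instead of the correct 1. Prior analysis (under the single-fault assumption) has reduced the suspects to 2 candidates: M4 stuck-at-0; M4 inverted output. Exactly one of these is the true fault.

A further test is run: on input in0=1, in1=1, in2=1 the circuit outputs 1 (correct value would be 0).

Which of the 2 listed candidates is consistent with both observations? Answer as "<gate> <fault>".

Evaluate each candidate on input in0=1, in1=1, in2=1:
  M4 stuck-at-0: M1=1, M2=0, M3=0, M4=0 [stuck-at-0] → 0 — eliminated
  M4 inverted output: M1=1, M2=0, M3=0, M4=1 [inverted output] → 1 — matches
Only M4 inverted output reproduces the observed 1.

M4 inverted output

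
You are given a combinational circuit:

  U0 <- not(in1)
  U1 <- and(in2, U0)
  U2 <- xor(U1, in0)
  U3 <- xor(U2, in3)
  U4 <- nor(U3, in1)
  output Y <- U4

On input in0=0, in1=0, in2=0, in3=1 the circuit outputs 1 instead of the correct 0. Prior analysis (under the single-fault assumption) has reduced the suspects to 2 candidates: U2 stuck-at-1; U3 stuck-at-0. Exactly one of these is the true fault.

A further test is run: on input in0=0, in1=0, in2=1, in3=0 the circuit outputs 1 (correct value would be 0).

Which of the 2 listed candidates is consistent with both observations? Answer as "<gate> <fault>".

Evaluate each candidate on input in0=0, in1=0, in2=1, in3=0:
  U2 stuck-at-1: U0=1, U1=1, U2=1 [stuck-at-1], U3=1, U4=0 → 0 — eliminated
  U3 stuck-at-0: U0=1, U1=1, U2=1, U3=0 [stuck-at-0], U4=1 → 1 — matches
Only U3 stuck-at-0 reproduces the observed 1.

U3 stuck-at-0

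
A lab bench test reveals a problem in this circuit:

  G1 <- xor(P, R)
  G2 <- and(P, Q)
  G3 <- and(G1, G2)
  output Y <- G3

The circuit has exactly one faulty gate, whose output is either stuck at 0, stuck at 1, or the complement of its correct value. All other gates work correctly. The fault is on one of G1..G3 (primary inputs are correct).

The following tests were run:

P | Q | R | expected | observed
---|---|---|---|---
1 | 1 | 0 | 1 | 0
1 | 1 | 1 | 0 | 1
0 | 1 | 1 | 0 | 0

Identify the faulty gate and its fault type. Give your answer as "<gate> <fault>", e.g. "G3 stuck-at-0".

G1 inverted output

Fault-free values for test 1 (P=1, Q=1, R=0): G1=1, G2=1, G3=1, giving Y=1. Observed 0.
Test 1: faults giving observed 0 are {G1 stuck-at-0, G1 inverted output, G2 stuck-at-0, G2 inverted output, G3 stuck-at-0, G3 inverted output}.
Test 2 (P=1, Q=1, R=1): fault-free G1=0, G2=1, G3=0 → 0; observed 1. Eliminates G1 stuck-at-0, G2 stuck-at-0, G2 inverted output, G3 stuck-at-0.
Test 3 (P=0, Q=1, R=1): fault-free G1=1, G2=0, G3=0 → 0; observed 0. Eliminates G3 inverted output.
Only G1 inverted output is consistent with every test.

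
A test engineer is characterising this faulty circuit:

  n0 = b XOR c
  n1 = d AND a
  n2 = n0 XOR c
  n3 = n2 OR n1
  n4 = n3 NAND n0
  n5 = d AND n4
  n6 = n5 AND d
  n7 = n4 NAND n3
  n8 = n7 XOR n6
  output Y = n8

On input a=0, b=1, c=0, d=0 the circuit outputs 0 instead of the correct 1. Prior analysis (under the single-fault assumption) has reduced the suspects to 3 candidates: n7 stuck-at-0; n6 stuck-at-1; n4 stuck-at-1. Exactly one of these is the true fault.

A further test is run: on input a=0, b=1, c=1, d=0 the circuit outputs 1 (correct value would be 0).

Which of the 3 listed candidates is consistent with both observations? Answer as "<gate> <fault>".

n6 stuck-at-1

Evaluate each candidate on input a=0, b=1, c=1, d=0:
  n7 stuck-at-0: n0=0, n1=0, n2=1, n3=1, n4=1, n5=0, n6=0, n7=0 [stuck-at-0], n8=0 → 0 — eliminated
  n6 stuck-at-1: n0=0, n1=0, n2=1, n3=1, n4=1, n5=0, n6=1 [stuck-at-1], n7=0, n8=1 → 1 — matches
  n4 stuck-at-1: n0=0, n1=0, n2=1, n3=1, n4=1 [stuck-at-1], n5=0, n6=0, n7=0, n8=0 → 0 — eliminated
Only n6 stuck-at-1 reproduces the observed 1.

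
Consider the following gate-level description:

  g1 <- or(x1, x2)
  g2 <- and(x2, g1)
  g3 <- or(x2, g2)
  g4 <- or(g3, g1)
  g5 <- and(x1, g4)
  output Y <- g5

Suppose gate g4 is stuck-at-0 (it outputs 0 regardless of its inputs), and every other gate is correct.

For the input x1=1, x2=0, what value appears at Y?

0

Propagate with g4 forced: g1=1, g2=0, g3=0, g4=0 [stuck-at-0], g5=0.
So Y = 0. (Without the fault it would be 1.)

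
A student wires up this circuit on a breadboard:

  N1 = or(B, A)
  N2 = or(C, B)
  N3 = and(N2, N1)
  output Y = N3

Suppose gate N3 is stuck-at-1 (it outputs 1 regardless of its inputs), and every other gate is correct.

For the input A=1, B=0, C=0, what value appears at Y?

1

Propagate with N3 forced: N1=1, N2=0, N3=1 [stuck-at-1].
So Y = 1. (Without the fault it would be 0.)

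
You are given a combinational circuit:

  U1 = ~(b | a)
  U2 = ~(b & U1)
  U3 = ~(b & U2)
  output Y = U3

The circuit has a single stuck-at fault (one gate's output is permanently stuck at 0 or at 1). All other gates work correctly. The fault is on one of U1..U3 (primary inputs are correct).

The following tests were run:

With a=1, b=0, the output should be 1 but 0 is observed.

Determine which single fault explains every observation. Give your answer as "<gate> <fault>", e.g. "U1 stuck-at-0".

Fault-free values for test 1 (a=1, b=0): U1=0, U2=1, U3=1, giving Y=1. Observed 0.
Test 1: faults giving observed 0 are {U3 stuck-at-0}.
Only U3 stuck-at-0 is consistent with every test.

U3 stuck-at-0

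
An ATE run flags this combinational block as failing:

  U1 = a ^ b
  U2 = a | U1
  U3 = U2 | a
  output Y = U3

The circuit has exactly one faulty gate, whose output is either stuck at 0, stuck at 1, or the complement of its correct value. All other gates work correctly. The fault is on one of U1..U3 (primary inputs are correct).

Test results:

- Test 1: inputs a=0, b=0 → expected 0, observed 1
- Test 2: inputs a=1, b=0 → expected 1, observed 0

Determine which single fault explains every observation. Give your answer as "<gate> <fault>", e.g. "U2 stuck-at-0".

Fault-free values for test 1 (a=0, b=0): U1=0, U2=0, U3=0, giving Y=0. Observed 1.
Test 1: faults giving observed 1 are {U1 stuck-at-1, U1 inverted output, U2 stuck-at-1, U2 inverted output, U3 stuck-at-1, U3 inverted output}.
Test 2 (a=1, b=0): fault-free U1=1, U2=1, U3=1 → 1; observed 0. Eliminates U1 stuck-at-1, U1 inverted output, U2 stuck-at-1, U2 inverted output, U3 stuck-at-1.
Only U3 inverted output is consistent with every test.

U3 inverted output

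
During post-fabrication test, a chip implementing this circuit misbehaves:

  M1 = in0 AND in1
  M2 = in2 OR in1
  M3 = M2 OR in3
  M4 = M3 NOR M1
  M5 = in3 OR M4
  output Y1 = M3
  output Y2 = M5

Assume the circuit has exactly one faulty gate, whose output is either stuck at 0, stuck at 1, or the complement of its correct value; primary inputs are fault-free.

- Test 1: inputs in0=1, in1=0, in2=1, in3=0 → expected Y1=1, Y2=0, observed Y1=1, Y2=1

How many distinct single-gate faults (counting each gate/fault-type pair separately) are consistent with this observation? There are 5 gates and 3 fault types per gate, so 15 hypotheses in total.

4

Fault-free: M1=0, M2=1, M3=1, M4=0, M5=0 → Y1=1, Y2=0. Observed Y1=1, Y2=1.
  M1: none of the 3 fault types match ✗
  M2: none of the 3 fault types match ✗
  M3: none of the 3 fault types match ✗
  M4: stuck-at-1, inverted output ✓; others ✗
  M5: stuck-at-1, inverted output ✓; others ✗
Consistent faults: {M4 stuck-at-1, M4 inverted output, M5 stuck-at-1, M5 inverted output} — 4 in all.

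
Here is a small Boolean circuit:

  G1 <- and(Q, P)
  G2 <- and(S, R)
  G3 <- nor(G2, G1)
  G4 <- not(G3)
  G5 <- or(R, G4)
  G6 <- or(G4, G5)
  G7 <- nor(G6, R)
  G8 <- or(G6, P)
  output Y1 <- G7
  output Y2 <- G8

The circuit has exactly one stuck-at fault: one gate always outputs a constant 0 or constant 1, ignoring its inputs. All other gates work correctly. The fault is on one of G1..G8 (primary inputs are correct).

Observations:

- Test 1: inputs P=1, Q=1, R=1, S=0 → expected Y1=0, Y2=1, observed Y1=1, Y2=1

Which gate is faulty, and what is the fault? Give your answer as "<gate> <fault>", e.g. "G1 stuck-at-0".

Fault-free values for test 1 (P=1, Q=1, R=1, S=0): G1=1, G2=0, G3=0, G4=1, G5=1, G6=1, G7=0, G8=1, giving Y1=0, Y2=1. Observed Y1=1, Y2=1.
Test 1: faults giving observed Y1=1, Y2=1 are {G7 stuck-at-1}.
Only G7 stuck-at-1 is consistent with every test.

G7 stuck-at-1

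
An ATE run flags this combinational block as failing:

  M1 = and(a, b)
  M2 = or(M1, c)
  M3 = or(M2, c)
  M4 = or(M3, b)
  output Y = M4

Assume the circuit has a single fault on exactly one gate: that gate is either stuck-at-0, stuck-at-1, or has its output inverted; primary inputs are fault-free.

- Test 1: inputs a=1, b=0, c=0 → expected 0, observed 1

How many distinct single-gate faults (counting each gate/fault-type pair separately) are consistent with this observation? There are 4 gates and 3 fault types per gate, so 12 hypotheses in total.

8

Fault-free: M1=0, M2=0, M3=0, M4=0 → 0. Observed 1.
  M1 stuck-at-0: output 0 ✗
  M1 stuck-at-1: output 1 ✓
  M1 inverted output: output 1 ✓
  M2 stuck-at-0: output 0 ✗
  M2 stuck-at-1: output 1 ✓
  M2 inverted output: output 1 ✓
  M3 stuck-at-0: output 0 ✗
  M3 stuck-at-1: output 1 ✓
  M3 inverted output: output 1 ✓
  M4 stuck-at-0: output 0 ✗
  M4 stuck-at-1: output 1 ✓
  M4 inverted output: output 1 ✓
Consistent faults: {M1 stuck-at-1, M1 inverted output, M2 stuck-at-1, M2 inverted output, M3 stuck-at-1, M3 inverted output, M4 stuck-at-1, M4 inverted output} — 8 in all.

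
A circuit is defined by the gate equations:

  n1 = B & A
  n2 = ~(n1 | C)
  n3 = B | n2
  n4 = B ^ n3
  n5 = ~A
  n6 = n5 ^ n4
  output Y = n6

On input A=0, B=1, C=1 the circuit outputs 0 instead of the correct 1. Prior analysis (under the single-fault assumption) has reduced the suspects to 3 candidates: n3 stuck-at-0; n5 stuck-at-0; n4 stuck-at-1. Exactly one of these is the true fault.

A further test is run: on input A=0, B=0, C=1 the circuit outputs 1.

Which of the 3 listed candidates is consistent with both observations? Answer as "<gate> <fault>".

n3 stuck-at-0

Evaluate each candidate on input A=0, B=0, C=1:
  n3 stuck-at-0: n1=0, n2=0, n3=0 [stuck-at-0], n4=0, n5=1, n6=1 → 1 — matches
  n5 stuck-at-0: n1=0, n2=0, n3=0, n4=0, n5=0 [stuck-at-0], n6=0 → 0 — eliminated
  n4 stuck-at-1: n1=0, n2=0, n3=0, n4=1 [stuck-at-1], n5=1, n6=0 → 0 — eliminated
Only n3 stuck-at-0 reproduces the observed 1.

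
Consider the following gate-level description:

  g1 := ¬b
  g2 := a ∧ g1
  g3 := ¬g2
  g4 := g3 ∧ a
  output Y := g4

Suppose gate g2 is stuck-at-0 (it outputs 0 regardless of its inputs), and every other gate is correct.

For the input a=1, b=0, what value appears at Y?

Propagate with g2 forced: g1=1, g2=0 [stuck-at-0], g3=1, g4=1.
So Y = 1. (Without the fault it would be 0.)

1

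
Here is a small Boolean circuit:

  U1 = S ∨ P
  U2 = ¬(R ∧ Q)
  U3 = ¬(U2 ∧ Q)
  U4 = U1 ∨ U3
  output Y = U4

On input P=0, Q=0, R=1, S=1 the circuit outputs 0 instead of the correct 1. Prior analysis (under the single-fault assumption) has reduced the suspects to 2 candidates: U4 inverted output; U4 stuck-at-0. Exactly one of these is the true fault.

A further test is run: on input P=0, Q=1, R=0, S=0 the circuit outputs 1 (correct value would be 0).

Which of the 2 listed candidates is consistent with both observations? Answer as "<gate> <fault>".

U4 inverted output

Evaluate each candidate on input P=0, Q=1, R=0, S=0:
  U4 inverted output: U1=0, U2=1, U3=0, U4=1 [inverted output] → 1 — matches
  U4 stuck-at-0: U1=0, U2=1, U3=0, U4=0 [stuck-at-0] → 0 — eliminated
Only U4 inverted output reproduces the observed 1.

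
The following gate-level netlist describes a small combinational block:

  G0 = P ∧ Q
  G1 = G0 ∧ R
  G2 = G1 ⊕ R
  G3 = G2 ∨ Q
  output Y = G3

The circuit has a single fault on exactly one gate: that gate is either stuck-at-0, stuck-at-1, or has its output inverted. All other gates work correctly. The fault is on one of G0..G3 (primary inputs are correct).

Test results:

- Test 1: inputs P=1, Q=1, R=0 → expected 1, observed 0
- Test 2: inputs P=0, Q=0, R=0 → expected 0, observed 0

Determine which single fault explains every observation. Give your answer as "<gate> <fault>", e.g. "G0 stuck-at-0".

G3 stuck-at-0

Fault-free values for test 1 (P=1, Q=1, R=0): G0=1, G1=0, G2=0, G3=1, giving Y=1. Observed 0.
Test 1: faults giving observed 0 are {G3 stuck-at-0, G3 inverted output}.
Test 2 (P=0, Q=0, R=0): fault-free G0=0, G1=0, G2=0, G3=0 → 0; observed 0. Eliminates G3 inverted output.
Only G3 stuck-at-0 is consistent with every test.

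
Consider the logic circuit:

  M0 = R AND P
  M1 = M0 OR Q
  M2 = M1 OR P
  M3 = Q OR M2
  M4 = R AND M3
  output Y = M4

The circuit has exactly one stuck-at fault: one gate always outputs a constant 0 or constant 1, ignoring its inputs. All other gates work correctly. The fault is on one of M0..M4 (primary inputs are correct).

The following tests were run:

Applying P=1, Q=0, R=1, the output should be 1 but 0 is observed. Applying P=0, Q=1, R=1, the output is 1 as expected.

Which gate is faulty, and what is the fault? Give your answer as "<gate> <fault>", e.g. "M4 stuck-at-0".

M2 stuck-at-0

Fault-free values for test 1 (P=1, Q=0, R=1): M0=1, M1=1, M2=1, M3=1, M4=1, giving Y=1. Observed 0.
Test 1: faults giving observed 0 are {M2 stuck-at-0, M3 stuck-at-0, M4 stuck-at-0}.
Test 2 (P=0, Q=1, R=1): fault-free M0=0, M1=1, M2=1, M3=1, M4=1 → 1; observed 1. Eliminates M3 stuck-at-0, M4 stuck-at-0.
Only M2 stuck-at-0 is consistent with every test.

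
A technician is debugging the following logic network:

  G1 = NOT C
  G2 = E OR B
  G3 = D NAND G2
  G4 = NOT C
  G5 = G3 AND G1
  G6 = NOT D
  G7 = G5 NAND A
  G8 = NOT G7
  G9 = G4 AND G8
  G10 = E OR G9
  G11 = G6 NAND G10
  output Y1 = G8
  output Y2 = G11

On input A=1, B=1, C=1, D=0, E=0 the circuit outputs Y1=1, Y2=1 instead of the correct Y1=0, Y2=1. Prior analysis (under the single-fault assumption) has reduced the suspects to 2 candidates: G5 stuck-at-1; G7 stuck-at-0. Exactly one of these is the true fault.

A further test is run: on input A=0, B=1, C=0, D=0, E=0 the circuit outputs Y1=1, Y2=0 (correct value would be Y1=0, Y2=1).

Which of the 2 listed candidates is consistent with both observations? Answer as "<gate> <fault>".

Evaluate each candidate on input A=0, B=1, C=0, D=0, E=0:
  G5 stuck-at-1: G1=1, G2=1, G3=1, G4=1, G5=1 [stuck-at-1], G6=1, G7=1, G8=0, G9=0, G10=0, G11=1 → Y1=0, Y2=1 — eliminated
  G7 stuck-at-0: G1=1, G2=1, G3=1, G4=1, G5=1, G6=1, G7=0 [stuck-at-0], G8=1, G9=1, G10=1, G11=0 → Y1=1, Y2=0 — matches
Only G7 stuck-at-0 reproduces the observed Y1=1, Y2=0.

G7 stuck-at-0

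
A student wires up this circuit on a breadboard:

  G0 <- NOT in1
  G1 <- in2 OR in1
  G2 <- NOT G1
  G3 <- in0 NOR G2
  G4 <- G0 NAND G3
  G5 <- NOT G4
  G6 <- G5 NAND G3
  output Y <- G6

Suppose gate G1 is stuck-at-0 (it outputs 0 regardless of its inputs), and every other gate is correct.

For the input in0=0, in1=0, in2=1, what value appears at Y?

Propagate with G1 forced: G0=1, G1=0 [stuck-at-0], G2=1, G3=0, G4=1, G5=0, G6=1.
So Y = 1. (Without the fault it would be 0.)

1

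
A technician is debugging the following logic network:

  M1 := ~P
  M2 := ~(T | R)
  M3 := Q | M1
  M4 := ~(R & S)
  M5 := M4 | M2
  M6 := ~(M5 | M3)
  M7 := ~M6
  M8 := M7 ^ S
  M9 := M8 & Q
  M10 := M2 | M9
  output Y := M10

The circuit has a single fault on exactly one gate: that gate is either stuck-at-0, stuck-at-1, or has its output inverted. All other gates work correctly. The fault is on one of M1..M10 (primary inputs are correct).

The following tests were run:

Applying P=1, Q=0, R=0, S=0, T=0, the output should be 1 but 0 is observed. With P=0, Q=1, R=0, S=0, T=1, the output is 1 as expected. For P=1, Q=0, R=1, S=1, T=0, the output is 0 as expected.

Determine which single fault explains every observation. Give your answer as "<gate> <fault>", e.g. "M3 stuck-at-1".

Fault-free values for test 1 (P=1, Q=0, R=0, S=0, T=0): M1=0, M2=1, M3=0, M4=1, M5=1, M6=0, M7=1, M8=1, M9=0, M10=1, giving Y=1. Observed 0.
Test 1: faults giving observed 0 are {M2 stuck-at-0, M2 inverted output, M10 stuck-at-0, M10 inverted output}.
Test 2 (P=0, Q=1, R=0, S=0, T=1): fault-free M1=1, M2=0, M3=1, M4=1, M5=1, M6=0, M7=1, M8=1, M9=1, M10=1 → 1; observed 1. Eliminates M10 stuck-at-0, M10 inverted output.
Test 3 (P=1, Q=0, R=1, S=1, T=0): fault-free M1=0, M2=0, M3=0, M4=0, M5=0, M6=1, M7=0, M8=1, M9=0, M10=0 → 0; observed 0. Eliminates M2 inverted output.
Only M2 stuck-at-0 is consistent with every test.

M2 stuck-at-0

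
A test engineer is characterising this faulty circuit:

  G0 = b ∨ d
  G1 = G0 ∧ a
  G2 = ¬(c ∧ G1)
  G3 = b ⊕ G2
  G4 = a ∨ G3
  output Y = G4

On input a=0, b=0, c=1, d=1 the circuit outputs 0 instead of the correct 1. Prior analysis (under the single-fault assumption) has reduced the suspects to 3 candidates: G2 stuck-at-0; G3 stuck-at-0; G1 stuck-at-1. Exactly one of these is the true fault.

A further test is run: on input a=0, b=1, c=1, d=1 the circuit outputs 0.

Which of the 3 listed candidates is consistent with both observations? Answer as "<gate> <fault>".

G3 stuck-at-0

Evaluate each candidate on input a=0, b=1, c=1, d=1:
  G2 stuck-at-0: G0=1, G1=0, G2=0 [stuck-at-0], G3=1, G4=1 → 1 — eliminated
  G3 stuck-at-0: G0=1, G1=0, G2=1, G3=0 [stuck-at-0], G4=0 → 0 — matches
  G1 stuck-at-1: G0=1, G1=1 [stuck-at-1], G2=0, G3=1, G4=1 → 1 — eliminated
Only G3 stuck-at-0 reproduces the observed 0.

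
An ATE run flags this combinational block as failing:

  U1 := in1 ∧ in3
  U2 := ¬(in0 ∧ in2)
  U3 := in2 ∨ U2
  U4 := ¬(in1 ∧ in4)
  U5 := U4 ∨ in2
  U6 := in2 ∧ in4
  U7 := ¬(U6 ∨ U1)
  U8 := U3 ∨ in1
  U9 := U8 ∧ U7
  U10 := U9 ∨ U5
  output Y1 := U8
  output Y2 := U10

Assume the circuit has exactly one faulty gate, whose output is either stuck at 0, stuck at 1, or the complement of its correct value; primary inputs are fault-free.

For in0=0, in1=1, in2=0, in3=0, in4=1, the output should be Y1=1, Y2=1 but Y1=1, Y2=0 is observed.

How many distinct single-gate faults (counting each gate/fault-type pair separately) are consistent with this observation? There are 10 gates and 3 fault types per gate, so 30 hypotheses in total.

Fault-free: U1=0, U2=1, U3=1, U4=0, U5=0, U6=0, U7=1, U8=1, U9=1, U10=1 → Y1=1, Y2=1. Observed Y1=1, Y2=0.
  U1: stuck-at-1, inverted output ✓; others ✗
  U2: none of the 3 fault types match ✗
  U3: none of the 3 fault types match ✗
  U4: none of the 3 fault types match ✗
  U5: none of the 3 fault types match ✗
  U6: stuck-at-1, inverted output ✓; others ✗
  U7: stuck-at-0, inverted output ✓; others ✗
  U8: none of the 3 fault types match ✗
  U9: stuck-at-0, inverted output ✓; others ✗
  U10: stuck-at-0, inverted output ✓; others ✗
Consistent faults: {U1 stuck-at-1, U1 inverted output, U6 stuck-at-1, U6 inverted output, U7 stuck-at-0, U7 inverted output, U9 stuck-at-0, U9 inverted output, U10 stuck-at-0, U10 inverted output} — 10 in all.

10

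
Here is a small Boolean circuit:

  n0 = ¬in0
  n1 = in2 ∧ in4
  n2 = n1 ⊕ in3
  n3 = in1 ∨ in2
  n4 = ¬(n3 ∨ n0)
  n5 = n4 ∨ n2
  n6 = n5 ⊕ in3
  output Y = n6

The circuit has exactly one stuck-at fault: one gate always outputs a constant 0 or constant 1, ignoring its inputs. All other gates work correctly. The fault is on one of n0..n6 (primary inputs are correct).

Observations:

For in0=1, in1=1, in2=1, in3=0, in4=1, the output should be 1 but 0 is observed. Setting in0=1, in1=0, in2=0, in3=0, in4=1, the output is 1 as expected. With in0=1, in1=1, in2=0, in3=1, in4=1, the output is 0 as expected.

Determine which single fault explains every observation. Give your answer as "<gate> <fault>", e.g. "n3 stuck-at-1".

Fault-free values for test 1 (in0=1, in1=1, in2=1, in3=0, in4=1): n0=0, n1=1, n2=1, n3=1, n4=0, n5=1, n6=1, giving Y=1. Observed 0.
Test 1: faults giving observed 0 are {n1 stuck-at-0, n2 stuck-at-0, n5 stuck-at-0, n6 stuck-at-0}.
Test 2 (in0=1, in1=0, in2=0, in3=0, in4=1): fault-free n0=0, n1=0, n2=0, n3=0, n4=1, n5=1, n6=1 → 1; observed 1. Eliminates n5 stuck-at-0, n6 stuck-at-0.
Test 3 (in0=1, in1=1, in2=0, in3=1, in4=1): fault-free n0=0, n1=0, n2=1, n3=1, n4=0, n5=1, n6=0 → 0; observed 0. Eliminates n2 stuck-at-0.
Only n1 stuck-at-0 is consistent with every test.

n1 stuck-at-0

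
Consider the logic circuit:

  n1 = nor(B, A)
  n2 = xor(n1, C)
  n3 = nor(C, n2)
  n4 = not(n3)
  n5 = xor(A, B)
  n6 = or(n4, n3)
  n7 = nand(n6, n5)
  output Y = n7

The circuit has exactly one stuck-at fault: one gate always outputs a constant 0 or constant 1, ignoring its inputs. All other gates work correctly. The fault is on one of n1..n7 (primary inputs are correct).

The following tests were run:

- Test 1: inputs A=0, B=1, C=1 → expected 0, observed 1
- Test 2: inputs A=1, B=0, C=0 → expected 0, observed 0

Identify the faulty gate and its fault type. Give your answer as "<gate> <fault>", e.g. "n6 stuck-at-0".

n4 stuck-at-0

Fault-free values for test 1 (A=0, B=1, C=1): n1=0, n2=1, n3=0, n4=1, n5=1, n6=1, n7=0, giving Y=0. Observed 1.
Test 1: faults giving observed 1 are {n4 stuck-at-0, n5 stuck-at-0, n6 stuck-at-0, n7 stuck-at-1}.
Test 2 (A=1, B=0, C=0): fault-free n1=0, n2=0, n3=1, n4=0, n5=1, n6=1, n7=0 → 0; observed 0. Eliminates n5 stuck-at-0, n6 stuck-at-0, n7 stuck-at-1.
Only n4 stuck-at-0 is consistent with every test.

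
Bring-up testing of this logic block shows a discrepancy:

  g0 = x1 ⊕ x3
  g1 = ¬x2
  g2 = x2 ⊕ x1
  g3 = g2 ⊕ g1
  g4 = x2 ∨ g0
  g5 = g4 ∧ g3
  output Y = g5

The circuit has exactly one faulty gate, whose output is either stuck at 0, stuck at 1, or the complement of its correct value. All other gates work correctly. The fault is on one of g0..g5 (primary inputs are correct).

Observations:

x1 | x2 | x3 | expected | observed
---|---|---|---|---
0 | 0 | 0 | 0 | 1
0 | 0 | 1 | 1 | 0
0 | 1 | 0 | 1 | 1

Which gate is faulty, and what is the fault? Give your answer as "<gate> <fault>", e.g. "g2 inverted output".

g0 inverted output

Fault-free values for test 1 (x1=0, x2=0, x3=0): g0=0, g1=1, g2=0, g3=1, g4=0, g5=0, giving Y=0. Observed 1.
Test 1: faults giving observed 1 are {g0 stuck-at-1, g0 inverted output, g4 stuck-at-1, g4 inverted output, g5 stuck-at-1, g5 inverted output}.
Test 2 (x1=0, x2=0, x3=1): fault-free g0=1, g1=1, g2=0, g3=1, g4=1, g5=1 → 1; observed 0. Eliminates g0 stuck-at-1, g4 stuck-at-1, g5 stuck-at-1.
Test 3 (x1=0, x2=1, x3=0): fault-free g0=0, g1=0, g2=1, g3=1, g4=1, g5=1 → 1; observed 1. Eliminates g4 inverted output, g5 inverted output.
Only g0 inverted output is consistent with every test.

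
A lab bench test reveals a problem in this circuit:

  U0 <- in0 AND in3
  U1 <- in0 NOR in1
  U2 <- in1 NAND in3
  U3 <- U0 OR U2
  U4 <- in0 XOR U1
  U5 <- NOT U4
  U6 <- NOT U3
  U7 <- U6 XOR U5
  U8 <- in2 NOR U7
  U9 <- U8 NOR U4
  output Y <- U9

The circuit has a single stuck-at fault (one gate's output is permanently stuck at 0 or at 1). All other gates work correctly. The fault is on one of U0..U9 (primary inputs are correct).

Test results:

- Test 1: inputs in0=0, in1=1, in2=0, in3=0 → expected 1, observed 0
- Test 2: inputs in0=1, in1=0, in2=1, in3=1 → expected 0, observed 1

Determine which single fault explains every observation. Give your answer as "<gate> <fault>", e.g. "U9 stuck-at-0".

U1 stuck-at-1

Fault-free values for test 1 (in0=0, in1=1, in2=0, in3=0): U0=0, U1=0, U2=1, U3=1, U4=0, U5=1, U6=0, U7=1, U8=0, U9=1, giving Y=1. Observed 0.
Test 1: faults giving observed 0 are {U1 stuck-at-1, U2 stuck-at-0, U3 stuck-at-0, U4 stuck-at-1, U5 stuck-at-0, U6 stuck-at-1, U7 stuck-at-0, U8 stuck-at-1, U9 stuck-at-0}.
Test 2 (in0=1, in1=0, in2=1, in3=1): fault-free U0=1, U1=0, U2=1, U3=1, U4=1, U5=0, U6=0, U7=0, U8=0, U9=0 → 0; observed 1. Eliminates U2 stuck-at-0, U3 stuck-at-0, U4 stuck-at-1, U5 stuck-at-0, U6 stuck-at-1, U7 stuck-at-0, U8 stuck-at-1, U9 stuck-at-0.
Only U1 stuck-at-1 is consistent with every test.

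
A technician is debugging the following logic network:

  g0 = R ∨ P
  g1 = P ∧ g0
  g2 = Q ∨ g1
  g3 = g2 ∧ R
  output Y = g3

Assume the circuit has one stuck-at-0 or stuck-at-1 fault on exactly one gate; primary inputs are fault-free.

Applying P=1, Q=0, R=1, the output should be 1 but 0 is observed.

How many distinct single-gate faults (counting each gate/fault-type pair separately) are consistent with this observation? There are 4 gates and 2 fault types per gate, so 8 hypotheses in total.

4

Fault-free: g0=1, g1=1, g2=1, g3=1 → 1. Observed 0.
  g0 stuck-at-0: output 0 ✓
  g0 stuck-at-1: output 1 ✗
  g1 stuck-at-0: output 0 ✓
  g1 stuck-at-1: output 1 ✗
  g2 stuck-at-0: output 0 ✓
  g2 stuck-at-1: output 1 ✗
  g3 stuck-at-0: output 0 ✓
  g3 stuck-at-1: output 1 ✗
Consistent faults: {g0 stuck-at-0, g1 stuck-at-0, g2 stuck-at-0, g3 stuck-at-0} — 4 in all.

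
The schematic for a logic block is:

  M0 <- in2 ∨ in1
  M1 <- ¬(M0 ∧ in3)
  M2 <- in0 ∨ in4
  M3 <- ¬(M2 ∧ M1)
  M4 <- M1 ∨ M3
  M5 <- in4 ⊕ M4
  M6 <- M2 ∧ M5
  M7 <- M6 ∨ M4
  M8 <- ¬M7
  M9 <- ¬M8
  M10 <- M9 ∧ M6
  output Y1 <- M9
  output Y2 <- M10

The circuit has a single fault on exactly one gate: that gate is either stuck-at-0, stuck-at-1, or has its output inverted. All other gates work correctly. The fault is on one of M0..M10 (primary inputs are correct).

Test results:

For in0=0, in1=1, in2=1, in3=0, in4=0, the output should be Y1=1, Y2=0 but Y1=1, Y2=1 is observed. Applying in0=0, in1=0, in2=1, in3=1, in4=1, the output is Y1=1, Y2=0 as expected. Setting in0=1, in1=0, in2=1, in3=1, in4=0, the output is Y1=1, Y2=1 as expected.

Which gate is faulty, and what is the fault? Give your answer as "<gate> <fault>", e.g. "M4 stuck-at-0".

M2 stuck-at-1

Fault-free values for test 1 (in0=0, in1=1, in2=1, in3=0, in4=0): M0=1, M1=1, M2=0, M3=1, M4=1, M5=1, M6=0, M7=1, M8=0, M9=1, M10=0, giving Y1=1, Y2=0. Observed Y1=1, Y2=1.
Test 1: faults giving observed Y1=1, Y2=1 are {M2 stuck-at-1, M2 inverted output, M6 stuck-at-1, M6 inverted output, M10 stuck-at-1, M10 inverted output}.
Test 2 (in0=0, in1=0, in2=1, in3=1, in4=1): fault-free M0=1, M1=0, M2=1, M3=1, M4=1, M5=0, M6=0, M7=1, M8=0, M9=1, M10=0 → Y1=1, Y2=0; observed Y1=1, Y2=0. Eliminates M6 stuck-at-1, M6 inverted output, M10 stuck-at-1, M10 inverted output.
Test 3 (in0=1, in1=0, in2=1, in3=1, in4=0): fault-free M0=1, M1=0, M2=1, M3=1, M4=1, M5=1, M6=1, M7=1, M8=0, M9=1, M10=1 → Y1=1, Y2=1; observed Y1=1, Y2=1. Eliminates M2 inverted output.
Only M2 stuck-at-1 is consistent with every test.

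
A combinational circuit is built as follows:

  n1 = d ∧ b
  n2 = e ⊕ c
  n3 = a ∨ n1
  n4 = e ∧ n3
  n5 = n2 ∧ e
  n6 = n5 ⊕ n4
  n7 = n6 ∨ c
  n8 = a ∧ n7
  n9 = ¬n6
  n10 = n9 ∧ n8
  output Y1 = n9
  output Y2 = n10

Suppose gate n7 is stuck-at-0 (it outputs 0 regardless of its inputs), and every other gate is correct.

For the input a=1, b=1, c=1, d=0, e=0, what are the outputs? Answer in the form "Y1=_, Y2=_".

Y1=1, Y2=0

Propagate with n7 forced: n1=0, n2=1, n3=1, n4=0, n5=0, n6=0, n7=0 [stuck-at-0], n8=0, n9=1, n10=0.
So the outputs are Y1=1, Y2=0. (Without the fault they would be Y1=1, Y2=1.)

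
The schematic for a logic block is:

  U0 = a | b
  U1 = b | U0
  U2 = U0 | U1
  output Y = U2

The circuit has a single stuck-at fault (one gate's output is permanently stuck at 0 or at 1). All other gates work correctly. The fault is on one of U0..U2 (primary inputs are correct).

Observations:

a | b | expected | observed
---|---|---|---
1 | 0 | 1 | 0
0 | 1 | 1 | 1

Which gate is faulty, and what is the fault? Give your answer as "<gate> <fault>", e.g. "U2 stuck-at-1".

U0 stuck-at-0

Fault-free values for test 1 (a=1, b=0): U0=1, U1=1, U2=1, giving Y=1. Observed 0.
Test 1: faults giving observed 0 are {U0 stuck-at-0, U2 stuck-at-0}.
Test 2 (a=0, b=1): fault-free U0=1, U1=1, U2=1 → 1; observed 1. Eliminates U2 stuck-at-0.
Only U0 stuck-at-0 is consistent with every test.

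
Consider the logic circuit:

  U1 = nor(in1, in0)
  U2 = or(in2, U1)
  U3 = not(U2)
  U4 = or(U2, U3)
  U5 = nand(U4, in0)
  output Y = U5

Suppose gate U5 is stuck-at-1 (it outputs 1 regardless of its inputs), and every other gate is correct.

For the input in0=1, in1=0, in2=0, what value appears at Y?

1

Propagate with U5 forced: U1=0, U2=0, U3=1, U4=1, U5=1 [stuck-at-1].
So Y = 1. (Without the fault it would be 0.)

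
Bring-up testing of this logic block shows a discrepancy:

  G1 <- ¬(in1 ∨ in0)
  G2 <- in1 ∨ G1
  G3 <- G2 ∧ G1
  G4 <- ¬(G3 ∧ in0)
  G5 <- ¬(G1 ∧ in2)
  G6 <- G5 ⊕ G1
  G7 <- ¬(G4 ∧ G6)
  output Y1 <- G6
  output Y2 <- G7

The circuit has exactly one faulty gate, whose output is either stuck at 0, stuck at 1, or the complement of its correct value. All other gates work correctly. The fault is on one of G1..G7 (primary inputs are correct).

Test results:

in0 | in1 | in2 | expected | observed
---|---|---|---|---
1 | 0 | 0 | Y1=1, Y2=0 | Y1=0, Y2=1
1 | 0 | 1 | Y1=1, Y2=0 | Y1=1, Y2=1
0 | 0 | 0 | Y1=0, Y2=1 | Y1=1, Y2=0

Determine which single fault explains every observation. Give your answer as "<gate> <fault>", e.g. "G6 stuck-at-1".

Fault-free values for test 1 (in0=1, in1=0, in2=0): G1=0, G2=0, G3=0, G4=1, G5=1, G6=1, G7=0, giving Y1=1, Y2=0. Observed Y1=0, Y2=1.
Test 1: faults giving observed Y1=0, Y2=1 are {G1 stuck-at-1, G1 inverted output, G5 stuck-at-0, G5 inverted output, G6 stuck-at-0, G6 inverted output}.
Test 2 (in0=1, in1=0, in2=1): fault-free G1=0, G2=0, G3=0, G4=1, G5=1, G6=1, G7=0 → Y1=1, Y2=0; observed Y1=1, Y2=1. Eliminates G5 stuck-at-0, G5 inverted output, G6 stuck-at-0, G6 inverted output.
Test 3 (in0=0, in1=0, in2=0): fault-free G1=1, G2=1, G3=1, G4=1, G5=1, G6=0, G7=1 → Y1=0, Y2=1; observed Y1=1, Y2=0. Eliminates G1 stuck-at-1.
Only G1 inverted output is consistent with every test.

G1 inverted output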